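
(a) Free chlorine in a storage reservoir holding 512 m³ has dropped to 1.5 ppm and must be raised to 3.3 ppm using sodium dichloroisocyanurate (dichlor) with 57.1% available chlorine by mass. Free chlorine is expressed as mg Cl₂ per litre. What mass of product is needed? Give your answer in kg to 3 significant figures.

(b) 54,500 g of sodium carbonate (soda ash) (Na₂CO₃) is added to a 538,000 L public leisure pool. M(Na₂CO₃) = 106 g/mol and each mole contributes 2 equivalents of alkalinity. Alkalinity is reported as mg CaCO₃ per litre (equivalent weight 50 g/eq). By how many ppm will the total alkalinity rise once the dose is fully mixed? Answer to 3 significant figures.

(a) Volume: 512 m³ = 512,000 L.
(a) Chlorine deficit: 3.3 − 1.5 = 1.8 ppm = 1.8 mg/L as Cl₂.
(a) Cl₂ equivalent needed: 1.8 mg/L × 512,000 L = 921,600 mg = 921.6 g.
(a) Product at 57.1% available chlorine: 921.6 / 0.571 = 1614 g.

(b) Moles of Na₂CO₃: 54,500 g ÷ 106 g/mol = 514.2 mol → 1028 eq of alkalinity.
(b) As CaCO₃: 1028 eq × 50 g/eq = 51,420 g.
(b) Rise: 51,420 g / 538,000 L × 1000 = 95.57 mg/L.

(a) 1.61 kg; (b) 95.6 ppm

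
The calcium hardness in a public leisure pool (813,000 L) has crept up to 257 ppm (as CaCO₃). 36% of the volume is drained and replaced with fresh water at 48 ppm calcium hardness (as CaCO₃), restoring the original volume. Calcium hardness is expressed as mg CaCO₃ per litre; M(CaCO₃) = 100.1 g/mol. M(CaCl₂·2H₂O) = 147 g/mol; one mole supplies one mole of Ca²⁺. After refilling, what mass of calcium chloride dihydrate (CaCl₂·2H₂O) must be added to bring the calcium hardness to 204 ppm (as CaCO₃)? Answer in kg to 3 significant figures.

After draining 36% and refilling: 257 × 0.64 + 48 × 0.36 = 181.76 ppm.
Deficit to target: 204 − 181.76 = 22.24 mg/L.
As CaCO₃: 22.24 mg/L × 813,000 L = 18,080 g; ÷ 100.1 = 180.6 mol Ca²⁺.
Mass: 180.6 × 147 = 26,550 g.

26.6 kg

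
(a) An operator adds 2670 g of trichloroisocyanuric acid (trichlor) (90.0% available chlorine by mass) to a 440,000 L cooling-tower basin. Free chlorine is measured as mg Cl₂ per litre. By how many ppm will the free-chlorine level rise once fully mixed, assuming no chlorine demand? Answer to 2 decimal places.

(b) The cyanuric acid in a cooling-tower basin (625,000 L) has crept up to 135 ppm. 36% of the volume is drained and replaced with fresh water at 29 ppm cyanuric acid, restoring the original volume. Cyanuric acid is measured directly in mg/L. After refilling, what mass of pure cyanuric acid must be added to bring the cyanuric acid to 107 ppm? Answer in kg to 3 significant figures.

(a) Available chlorine delivered: 2670 g × 0.9 = 2403 g as Cl₂.
(a) Concentration rise: 2403 g / 440,000 L = 5.461 mg/L = 5.46 ppm.

(b) After draining 36% and refilling: 135 × 0.64 + 29 × 0.36 = 96.84 ppm.
(b) Deficit to target: 107 − 96.84 = 10.16 mg/L.
(b) Mass: 10.16 mg/L × 625,000 L = 6350 g cyanuric acid.

(a) 5.46 ppm; (b) 6.35 kg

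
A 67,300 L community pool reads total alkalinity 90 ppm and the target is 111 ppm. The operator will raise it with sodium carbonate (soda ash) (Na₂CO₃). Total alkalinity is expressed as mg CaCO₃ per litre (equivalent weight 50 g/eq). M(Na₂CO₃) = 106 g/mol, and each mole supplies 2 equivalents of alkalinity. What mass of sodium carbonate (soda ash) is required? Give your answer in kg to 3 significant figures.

1.50 kg

Alkalinity to add: (111 − 90) = 21 mg/L as CaCO₃ × 67,300 L = 1413 g as CaCO₃.
Equivalents: 1413 g ÷ 50 g/eq = 28.27 eq.
Each mole of Na₂CO₃ supplies 2 eq, so 28.27 / 2 = 14.13 mol.
Mass: 14.13 mol × 106 g/mol = 1498 g.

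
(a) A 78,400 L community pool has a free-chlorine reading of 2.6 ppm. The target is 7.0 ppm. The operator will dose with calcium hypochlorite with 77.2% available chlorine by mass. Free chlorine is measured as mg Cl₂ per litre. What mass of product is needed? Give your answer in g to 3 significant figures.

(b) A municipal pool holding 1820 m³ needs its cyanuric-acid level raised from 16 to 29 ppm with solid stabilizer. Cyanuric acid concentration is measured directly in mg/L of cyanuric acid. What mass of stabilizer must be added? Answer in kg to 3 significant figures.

(a) 447 g; (b) 23.7 kg

(a) Chlorine deficit: 7.0 − 2.6 = 4.4 ppm = 4.4 mg/L as Cl₂.
(a) Cl₂ equivalent needed: 4.4 mg/L × 78,400 L = 345,000 mg = 345 g.
(a) Product at 77.2% available chlorine: 345 / 0.772 = 446.8 g.

(b) Volume: 1820 m³ = 1,820,000 L.
(b) CYA to add: (29 − 16) = 13 mg/L × 1,820,000 L = 23,660 g cyanuric acid.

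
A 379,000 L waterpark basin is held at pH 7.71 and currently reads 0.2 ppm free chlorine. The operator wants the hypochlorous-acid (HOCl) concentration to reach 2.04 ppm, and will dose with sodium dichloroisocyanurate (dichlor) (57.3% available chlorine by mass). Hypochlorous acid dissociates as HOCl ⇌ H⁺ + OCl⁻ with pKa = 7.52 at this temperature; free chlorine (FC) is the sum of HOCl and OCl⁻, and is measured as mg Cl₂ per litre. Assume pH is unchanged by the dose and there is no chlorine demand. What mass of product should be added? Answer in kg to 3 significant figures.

[OCl⁻]/[HOCl] = 10^(pH − pKa) = 10^(7.71 − 7.52) = 1.549; fraction as HOCl = 1/(1 + 1.549) = 0.3923.
Free chlorine required for 2.04 ppm HOCl: 2.04 / 0.3923 = 5.2 ppm.
FC to add: 5.2 − 0.2 = 5 mg/L as Cl₂.
Cl₂ equivalent: 5 mg/L × 379,000 L = 1895 g.
Product at 57.3% available Cl: 1895 / 0.573 = 3307 g.

3.31 kg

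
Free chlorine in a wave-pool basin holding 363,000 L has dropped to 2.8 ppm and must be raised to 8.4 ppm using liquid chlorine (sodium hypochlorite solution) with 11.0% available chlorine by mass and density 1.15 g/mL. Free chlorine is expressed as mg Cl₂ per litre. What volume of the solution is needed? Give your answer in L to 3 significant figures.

16.1 L

Chlorine deficit: 8.4 − 2.8 = 5.6 ppm = 5.6 mg/L as Cl₂.
Cl₂ equivalent needed: 5.6 mg/L × 363,000 L = 2,033,000 mg = 2033 g.
Product at 11.0% available chlorine: 2033 / 0.11 = 18,480 g.
Volume at density 1.15 g/mL: 18,480 g ÷ 1.15 g/mL = 16,070 mL.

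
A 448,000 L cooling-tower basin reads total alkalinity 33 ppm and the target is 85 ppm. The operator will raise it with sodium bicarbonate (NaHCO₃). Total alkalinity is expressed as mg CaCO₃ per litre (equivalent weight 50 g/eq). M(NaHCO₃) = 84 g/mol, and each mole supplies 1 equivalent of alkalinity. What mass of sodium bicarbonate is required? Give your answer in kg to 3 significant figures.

Alkalinity to add: (85 − 33) = 52 mg/L as CaCO₃ × 448,000 L = 23,300 g as CaCO₃.
Equivalents: 23,300 g ÷ 50 g/eq = 465.9 eq.
NaHCO₃ supplies 1 eq per mole → 465.9 mol.
Mass: 465.9 mol × 84 g/mol = 39,140 g.

39.1 kg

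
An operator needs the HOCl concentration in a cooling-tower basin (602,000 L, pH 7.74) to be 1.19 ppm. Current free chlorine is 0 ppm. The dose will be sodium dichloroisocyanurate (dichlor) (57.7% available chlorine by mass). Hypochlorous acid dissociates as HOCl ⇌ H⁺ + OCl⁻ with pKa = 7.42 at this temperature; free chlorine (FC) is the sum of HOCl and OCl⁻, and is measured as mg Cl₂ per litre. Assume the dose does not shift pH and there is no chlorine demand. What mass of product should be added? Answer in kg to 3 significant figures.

[OCl⁻]/[HOCl] = 10^(pH − pKa) = 10^(7.74 − 7.42) = 2.089; fraction as HOCl = 1/(1 + 2.089) = 0.3237.
Free chlorine required for 1.19 ppm HOCl: 1.19 / 0.3237 = 3.676 ppm.
FC to add: 3.676 − 0 = 3.676 mg/L as Cl₂.
Cl₂ equivalent: 3.676 mg/L × 602,000 L = 2213 g.
Product at 57.7% available Cl: 2213 / 0.577 = 3836 g.

3.84 kg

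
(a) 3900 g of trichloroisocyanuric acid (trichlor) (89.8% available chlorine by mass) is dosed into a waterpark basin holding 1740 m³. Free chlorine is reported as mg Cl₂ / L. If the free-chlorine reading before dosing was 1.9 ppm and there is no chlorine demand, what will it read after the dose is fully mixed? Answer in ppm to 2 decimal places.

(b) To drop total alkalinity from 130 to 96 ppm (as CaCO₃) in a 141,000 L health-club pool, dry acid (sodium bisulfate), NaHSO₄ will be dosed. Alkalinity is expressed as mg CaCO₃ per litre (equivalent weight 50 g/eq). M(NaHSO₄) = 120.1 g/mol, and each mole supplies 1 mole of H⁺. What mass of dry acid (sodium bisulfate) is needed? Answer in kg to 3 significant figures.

(a) 3.91 ppm; (b) 11.5 kg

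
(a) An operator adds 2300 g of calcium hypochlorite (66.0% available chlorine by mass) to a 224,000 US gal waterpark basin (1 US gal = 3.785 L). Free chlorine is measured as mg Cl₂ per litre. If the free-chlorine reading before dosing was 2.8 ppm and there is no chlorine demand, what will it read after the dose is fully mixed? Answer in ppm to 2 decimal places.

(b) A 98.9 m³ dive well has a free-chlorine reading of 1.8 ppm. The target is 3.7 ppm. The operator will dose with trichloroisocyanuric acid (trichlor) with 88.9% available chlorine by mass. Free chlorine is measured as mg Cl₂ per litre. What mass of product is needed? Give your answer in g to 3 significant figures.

(a) 4.59 ppm; (b) 211 g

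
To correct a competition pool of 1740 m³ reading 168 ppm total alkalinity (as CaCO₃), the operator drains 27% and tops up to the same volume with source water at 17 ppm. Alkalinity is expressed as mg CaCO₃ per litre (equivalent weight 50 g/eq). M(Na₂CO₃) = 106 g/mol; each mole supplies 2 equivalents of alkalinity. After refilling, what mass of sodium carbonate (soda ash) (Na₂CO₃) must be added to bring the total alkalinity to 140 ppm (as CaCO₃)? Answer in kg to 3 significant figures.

23.6 kg

Volume: 1740 m³ = 1,740,000 L.
After draining 27% and refilling: 168 × 0.73 + 17 × 0.27 = 127.23 ppm.
Deficit to target: 140 − 127.23 = 12.77 mg/L.
As CaCO₃: 12.77 mg/L × 1,740,000 L = 22,220 g; ÷ 50 g/eq ÷ 2 = 222.2 mol Na₂CO₃.
Mass: 222.2 × 106 = 23,550 g.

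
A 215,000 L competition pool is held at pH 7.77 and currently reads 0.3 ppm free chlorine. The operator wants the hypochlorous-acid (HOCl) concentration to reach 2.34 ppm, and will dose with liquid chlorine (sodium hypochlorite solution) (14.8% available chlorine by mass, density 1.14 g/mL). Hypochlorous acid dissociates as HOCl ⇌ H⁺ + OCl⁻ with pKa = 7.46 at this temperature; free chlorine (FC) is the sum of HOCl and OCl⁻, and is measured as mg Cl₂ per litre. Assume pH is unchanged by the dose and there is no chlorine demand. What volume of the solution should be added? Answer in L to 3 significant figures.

8.69 L

[OCl⁻]/[HOCl] = 10^(pH − pKa) = 10^(7.77 − 7.46) = 2.042; fraction as HOCl = 1/(1 + 2.042) = 0.3288.
Free chlorine required for 2.34 ppm HOCl: 2.34 / 0.3288 = 7.118 ppm.
FC to add: 7.118 − 0.3 = 6.818 mg/L as Cl₂.
Cl₂ equivalent: 6.818 mg/L × 215,000 L = 1466 g.
Product at 14.8% available Cl: 1466 / 0.148 = 9904 g.
Volume: 9904 g ÷ 1.14 g/mL = 8688 mL.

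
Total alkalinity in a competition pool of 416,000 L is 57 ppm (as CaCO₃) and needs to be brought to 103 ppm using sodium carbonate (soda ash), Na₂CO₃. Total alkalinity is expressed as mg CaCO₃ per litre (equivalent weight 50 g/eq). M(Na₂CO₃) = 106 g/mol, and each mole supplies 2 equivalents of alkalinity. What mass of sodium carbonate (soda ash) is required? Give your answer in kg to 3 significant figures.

Alkalinity to add: (103 − 57) = 46 mg/L as CaCO₃ × 416,000 L = 19,140 g as CaCO₃.
Equivalents: 19,140 g ÷ 50 g/eq = 382.7 eq.
Each mole of Na₂CO₃ supplies 2 eq, so 382.7 / 2 = 191.4 mol.
Mass: 191.4 mol × 106 g/mol = 20,280 g.

20.3 kg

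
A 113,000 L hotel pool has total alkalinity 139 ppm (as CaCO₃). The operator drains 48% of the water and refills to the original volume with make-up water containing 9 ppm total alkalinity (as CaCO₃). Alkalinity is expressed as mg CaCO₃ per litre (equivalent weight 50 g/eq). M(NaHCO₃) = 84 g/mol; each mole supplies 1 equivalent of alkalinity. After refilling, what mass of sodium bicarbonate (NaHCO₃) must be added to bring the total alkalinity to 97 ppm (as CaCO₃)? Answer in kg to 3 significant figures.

3.87 kg

After draining 48% and refilling: 139 × 0.52 + 9 × 0.48 = 76.6 ppm.
Deficit to target: 97 − 76.6 = 20.4 mg/L.
As CaCO₃: 20.4 mg/L × 113,000 L = 2305 g; ÷ 50 g/eq ÷ 1 = 46.1 mol NaHCO₃.
Mass: 46.1 × 84 = 3873 g.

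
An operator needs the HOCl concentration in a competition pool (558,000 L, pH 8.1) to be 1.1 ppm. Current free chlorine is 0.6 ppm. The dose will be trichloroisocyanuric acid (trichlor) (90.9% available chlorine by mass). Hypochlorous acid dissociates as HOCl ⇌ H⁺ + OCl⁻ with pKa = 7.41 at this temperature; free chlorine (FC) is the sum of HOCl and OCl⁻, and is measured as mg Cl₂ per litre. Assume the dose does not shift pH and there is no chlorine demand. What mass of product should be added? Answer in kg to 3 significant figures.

3.61 kg

[OCl⁻]/[HOCl] = 10^(pH − pKa) = 10^(8.1 − 7.41) = 4.898; fraction as HOCl = 1/(1 + 4.898) = 0.1696.
Free chlorine required for 1.1 ppm HOCl: 1.1 / 0.1696 = 6.488 ppm.
FC to add: 6.488 − 0.6 = 5.888 mg/L as Cl₂.
Cl₂ equivalent: 5.888 mg/L × 558,000 L = 3285 g.
Product at 90.9% available Cl: 3285 / 0.909 = 3614 g.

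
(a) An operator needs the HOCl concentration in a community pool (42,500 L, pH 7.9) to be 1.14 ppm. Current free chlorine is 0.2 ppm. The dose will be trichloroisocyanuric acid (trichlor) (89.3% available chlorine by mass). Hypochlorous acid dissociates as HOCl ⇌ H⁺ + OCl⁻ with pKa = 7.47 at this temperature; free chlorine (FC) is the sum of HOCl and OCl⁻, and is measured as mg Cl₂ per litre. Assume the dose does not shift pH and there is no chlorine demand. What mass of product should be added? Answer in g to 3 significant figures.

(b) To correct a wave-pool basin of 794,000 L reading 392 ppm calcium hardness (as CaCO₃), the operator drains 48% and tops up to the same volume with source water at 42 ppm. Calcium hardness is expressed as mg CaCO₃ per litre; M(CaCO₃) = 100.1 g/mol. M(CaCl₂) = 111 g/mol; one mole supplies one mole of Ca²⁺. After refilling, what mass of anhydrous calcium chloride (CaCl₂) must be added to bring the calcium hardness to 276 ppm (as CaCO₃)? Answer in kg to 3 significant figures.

(a) [OCl⁻]/[HOCl] = 10^(pH − pKa) = 10^(7.9 − 7.47) = 2.692; fraction as HOCl = 1/(1 + 2.692) = 0.2709.
(a) Free chlorine required for 1.14 ppm HOCl: 1.14 / 0.2709 = 4.208 ppm.
(a) FC to add: 4.208 − 0.2 = 4.008 mg/L as Cl₂.
(a) Cl₂ equivalent: 4.008 mg/L × 42,500 L = 170.4 g.
(a) Product at 89.3% available Cl: 170.4 / 0.893 = 190.8 g.

(b) After draining 48% and refilling: 392 × 0.52 + 42 × 0.48 = 224 ppm.
(b) Deficit to target: 276 − 224 = 52 mg/L.
(b) As CaCO₃: 52 mg/L × 794,000 L = 41,290 g; ÷ 100.1 = 412.5 mol Ca²⁺.
(b) Mass: 412.5 × 111 = 45,780 g.

(a) 191 g; (b) 45.8 kg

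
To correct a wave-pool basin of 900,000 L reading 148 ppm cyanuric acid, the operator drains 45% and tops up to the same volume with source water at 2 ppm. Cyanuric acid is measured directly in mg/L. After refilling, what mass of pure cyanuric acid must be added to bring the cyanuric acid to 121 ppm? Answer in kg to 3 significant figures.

34.8 kg

After draining 45% and refilling: 148 × 0.55 + 2 × 0.45 = 82.3 ppm.
Deficit to target: 121 − 82.3 = 38.7 mg/L.
Mass: 38.7 mg/L × 900,000 L = 34,830 g cyanuric acid.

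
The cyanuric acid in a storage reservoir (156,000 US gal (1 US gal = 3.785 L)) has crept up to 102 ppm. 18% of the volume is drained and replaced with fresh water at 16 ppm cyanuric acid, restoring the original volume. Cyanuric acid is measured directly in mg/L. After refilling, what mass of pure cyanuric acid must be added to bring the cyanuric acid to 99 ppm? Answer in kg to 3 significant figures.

Volume: 156,000 US gal × 3.785 L/gal = 590,460 L.
After draining 18% and refilling: 102 × 0.82 + 16 × 0.18 = 86.52 ppm.
Deficit to target: 99 − 86.52 = 12.48 mg/L.
Mass: 12.48 mg/L × 590,460 L = 7369 g cyanuric acid.

7.37 kg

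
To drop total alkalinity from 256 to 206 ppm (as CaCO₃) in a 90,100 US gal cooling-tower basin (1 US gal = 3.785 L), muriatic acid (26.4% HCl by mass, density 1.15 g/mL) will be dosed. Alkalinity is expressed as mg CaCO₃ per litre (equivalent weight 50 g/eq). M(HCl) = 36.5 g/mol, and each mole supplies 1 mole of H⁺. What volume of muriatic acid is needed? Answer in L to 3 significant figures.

Volume: 90,100 US gal × 3.785 L/gal = 341,028 L.
Alkalinity to neutralize: (256 − 206) = 50 mg/L as CaCO₃ × 341,028 L = 17,050 g as CaCO₃.
Equivalents of H⁺ required: 17,050 ÷ 50 g/eq = 341 eq = 341 mol HCl.
Mass of HCl: 341 × 36.5 = 12,450 g.
Mass of 26.4% solution: 12,450 / 0.264 = 47,150 g.
Volume: 47,150 g ÷ 1.15 g/mL = 41,000 mL.

41.0 L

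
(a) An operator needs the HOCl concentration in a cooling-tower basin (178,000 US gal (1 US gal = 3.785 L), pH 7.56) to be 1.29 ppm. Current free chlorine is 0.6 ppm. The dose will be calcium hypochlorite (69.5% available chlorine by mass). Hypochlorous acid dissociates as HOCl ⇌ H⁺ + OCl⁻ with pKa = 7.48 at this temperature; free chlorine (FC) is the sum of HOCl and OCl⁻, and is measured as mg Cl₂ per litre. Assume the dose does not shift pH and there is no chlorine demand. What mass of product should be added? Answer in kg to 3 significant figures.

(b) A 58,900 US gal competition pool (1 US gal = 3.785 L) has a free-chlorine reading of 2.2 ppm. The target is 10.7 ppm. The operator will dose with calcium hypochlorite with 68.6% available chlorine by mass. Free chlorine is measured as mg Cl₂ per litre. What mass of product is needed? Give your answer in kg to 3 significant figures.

(a) 2.17 kg; (b) 2.76 kg

(a) Volume: 178,000 US gal × 3.785 L/gal = 673,730 L.
(a) [OCl⁻]/[HOCl] = 10^(pH − pKa) = 10^(7.56 − 7.48) = 1.202; fraction as HOCl = 1/(1 + 1.202) = 0.4541.
(a) Free chlorine required for 1.29 ppm HOCl: 1.29 / 0.4541 = 2.841 ppm.
(a) FC to add: 2.841 − 0.6 = 2.241 mg/L as Cl₂.
(a) Cl₂ equivalent: 2.241 mg/L × 673,730 L = 1510 g.
(a) Product at 69.5% available Cl: 1510 / 0.695 = 2172 g.

(b) Volume: 58,900 US gal × 3.785 L/gal = 222,936 L.
(b) Chlorine deficit: 10.7 − 2.2 = 8.5 ppm = 8.5 mg/L as Cl₂.
(b) Cl₂ equivalent needed: 8.5 mg/L × 222,936 L = 1,895,000 mg = 1895 g.
(b) Product at 68.6% available chlorine: 1895 / 0.686 = 2762 g.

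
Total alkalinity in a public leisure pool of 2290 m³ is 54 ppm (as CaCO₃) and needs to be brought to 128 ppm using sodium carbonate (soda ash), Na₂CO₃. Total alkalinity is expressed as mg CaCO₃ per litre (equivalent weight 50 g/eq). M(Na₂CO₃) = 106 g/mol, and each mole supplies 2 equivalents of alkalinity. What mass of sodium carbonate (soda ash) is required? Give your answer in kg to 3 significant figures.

Volume: 2290 m³ = 2,290,000 L.
Alkalinity to add: (128 − 54) = 74 mg/L as CaCO₃ × 2,290,000 L = 169,500 g as CaCO₃.
Equivalents: 169,500 g ÷ 50 g/eq = 3389 eq.
Each mole of Na₂CO₃ supplies 2 eq, so 3389 / 2 = 1695 mol.
Mass: 1695 mol × 106 g/mol = 179,600 g.

180 kg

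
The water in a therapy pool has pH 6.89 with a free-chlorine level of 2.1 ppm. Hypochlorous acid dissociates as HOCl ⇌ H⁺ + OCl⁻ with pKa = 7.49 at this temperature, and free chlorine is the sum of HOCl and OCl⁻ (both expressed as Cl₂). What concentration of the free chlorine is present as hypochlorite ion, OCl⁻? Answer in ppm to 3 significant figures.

0.422 ppm

[OCl⁻]/[HOCl] = 10^(pH − pKa) = 10^(6.89 − 7.49) = 10^-0.60 = 0.2512.
Fraction as HOCl = 1 / (1 + 0.2512) = 0.7992.
OCl⁻ = (1 − 0.7992) × 2.1 ppm = 0.4216 ppm.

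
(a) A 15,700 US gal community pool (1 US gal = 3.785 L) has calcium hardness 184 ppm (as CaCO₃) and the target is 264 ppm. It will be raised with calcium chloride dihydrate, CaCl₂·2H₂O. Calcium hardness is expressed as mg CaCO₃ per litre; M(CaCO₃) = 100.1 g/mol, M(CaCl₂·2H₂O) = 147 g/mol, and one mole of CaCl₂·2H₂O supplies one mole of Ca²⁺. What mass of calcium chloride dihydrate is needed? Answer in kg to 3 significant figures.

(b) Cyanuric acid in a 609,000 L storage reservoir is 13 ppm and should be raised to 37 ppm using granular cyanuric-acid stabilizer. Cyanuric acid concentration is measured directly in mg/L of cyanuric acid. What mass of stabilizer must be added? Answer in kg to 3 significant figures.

(a) 6.98 kg; (b) 14.6 kg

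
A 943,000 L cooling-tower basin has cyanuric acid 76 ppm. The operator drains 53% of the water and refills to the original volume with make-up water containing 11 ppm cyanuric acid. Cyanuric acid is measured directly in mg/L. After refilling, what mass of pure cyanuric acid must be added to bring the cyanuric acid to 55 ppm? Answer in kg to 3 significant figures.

12.7 kg

After draining 53% and refilling: 76 × 0.47 + 11 × 0.53 = 41.55 ppm.
Deficit to target: 55 − 41.55 = 13.45 mg/L.
Mass: 13.45 mg/L × 943,000 L = 12,680 g cyanuric acid.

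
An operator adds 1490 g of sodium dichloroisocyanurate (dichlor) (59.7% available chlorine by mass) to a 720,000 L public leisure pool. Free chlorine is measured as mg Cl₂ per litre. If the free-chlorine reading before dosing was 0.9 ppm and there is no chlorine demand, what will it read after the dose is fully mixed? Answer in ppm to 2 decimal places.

2.14 ppm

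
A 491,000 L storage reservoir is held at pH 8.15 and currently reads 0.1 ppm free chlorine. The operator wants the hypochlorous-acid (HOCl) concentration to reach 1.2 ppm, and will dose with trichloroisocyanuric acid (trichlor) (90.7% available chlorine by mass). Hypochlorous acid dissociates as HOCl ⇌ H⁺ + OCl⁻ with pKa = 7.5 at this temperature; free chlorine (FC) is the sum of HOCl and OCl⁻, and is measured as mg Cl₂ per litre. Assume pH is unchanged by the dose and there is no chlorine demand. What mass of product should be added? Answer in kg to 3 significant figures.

[OCl⁻]/[HOCl] = 10^(pH − pKa) = 10^(8.15 − 7.5) = 4.467; fraction as HOCl = 1/(1 + 4.467) = 0.1829.
Free chlorine required for 1.2 ppm HOCl: 1.2 / 0.1829 = 6.56 ppm.
FC to add: 6.56 − 0.1 = 6.46 mg/L as Cl₂.
Cl₂ equivalent: 6.46 mg/L × 491,000 L = 3172 g.
Product at 90.7% available Cl: 3172 / 0.907 = 3497 g.

3.50 kg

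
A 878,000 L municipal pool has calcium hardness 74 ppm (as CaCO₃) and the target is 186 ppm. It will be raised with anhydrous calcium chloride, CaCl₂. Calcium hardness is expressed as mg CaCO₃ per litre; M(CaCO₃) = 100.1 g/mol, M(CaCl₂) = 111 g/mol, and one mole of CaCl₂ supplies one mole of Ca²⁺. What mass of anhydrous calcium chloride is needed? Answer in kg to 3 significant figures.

109 kg

Hardness to add: (186 − 74) = 112 mg/L as CaCO₃ × 878,000 L = 98,340 g as CaCO₃.
Moles of Ca²⁺ (1 mol Ca²⁺ ≡ 1 mol CaCO₃): 98,340 / 100.1 g/mol = 982.4 mol.
Mass of CaCl₂: 982.4 × 111 = 109,000 g.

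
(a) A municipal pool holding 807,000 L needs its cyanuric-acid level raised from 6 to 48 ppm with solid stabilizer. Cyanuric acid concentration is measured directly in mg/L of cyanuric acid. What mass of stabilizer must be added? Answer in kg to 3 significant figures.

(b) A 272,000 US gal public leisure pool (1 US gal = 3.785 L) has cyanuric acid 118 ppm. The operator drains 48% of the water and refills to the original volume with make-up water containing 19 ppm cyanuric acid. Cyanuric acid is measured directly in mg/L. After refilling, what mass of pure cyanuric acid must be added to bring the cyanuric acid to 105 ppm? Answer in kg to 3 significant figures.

(a) 33.9 kg; (b) 35.5 kg

(a) CYA to add: (48 − 6) = 42 mg/L × 807,000 L = 33,890 g cyanuric acid.

(b) Volume: 272,000 US gal × 3.785 L/gal = 1,029,520 L.
(b) After draining 48% and refilling: 118 × 0.52 + 19 × 0.48 = 70.48 ppm.
(b) Deficit to target: 105 − 70.48 = 34.52 mg/L.
(b) Mass: 34.52 mg/L × 1,029,520 L = 35,540 g cyanuric acid.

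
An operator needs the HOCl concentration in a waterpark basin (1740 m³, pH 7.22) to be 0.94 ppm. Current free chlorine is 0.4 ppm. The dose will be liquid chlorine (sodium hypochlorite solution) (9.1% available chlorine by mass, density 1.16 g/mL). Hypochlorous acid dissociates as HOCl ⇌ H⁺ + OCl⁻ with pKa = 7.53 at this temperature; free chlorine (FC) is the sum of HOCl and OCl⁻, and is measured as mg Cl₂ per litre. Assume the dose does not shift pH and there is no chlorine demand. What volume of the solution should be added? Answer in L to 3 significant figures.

Volume: 1740 m³ = 1,740,000 L.
[OCl⁻]/[HOCl] = 10^(pH − pKa) = 10^(7.22 − 7.53) = 0.4898; fraction as HOCl = 1/(1 + 0.4898) = 0.6712.
Free chlorine required for 0.94 ppm HOCl: 0.94 / 0.6712 = 1.4 ppm.
FC to add: 1.4 − 0.4 = 1 mg/L as Cl₂.
Cl₂ equivalent: 1 mg/L × 1,740,000 L = 1741 g.
Product at 9.1% available Cl: 1741 / 0.091 = 19,130 g.
Volume: 19,130 g ÷ 1.16 g/mL = 16,490 mL.

16.5 L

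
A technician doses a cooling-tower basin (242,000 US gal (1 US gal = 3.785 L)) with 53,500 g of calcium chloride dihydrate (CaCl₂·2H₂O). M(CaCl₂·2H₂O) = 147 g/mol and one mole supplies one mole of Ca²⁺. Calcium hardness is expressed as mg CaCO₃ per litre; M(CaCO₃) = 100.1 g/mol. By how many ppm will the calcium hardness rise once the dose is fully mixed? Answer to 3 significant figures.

Volume: 242,000 US gal × 3.785 L/gal = 915,970 L.
Moles of Ca²⁺: 53,500 g ÷ 147 g/mol = 363.9 mol.
As CaCO₃: 363.9 mol × 100.1 g/mol = 36,430 g.
Rise: 36,430 g / 915,970 L × 1000 = 39.77 mg/L.

39.8 ppm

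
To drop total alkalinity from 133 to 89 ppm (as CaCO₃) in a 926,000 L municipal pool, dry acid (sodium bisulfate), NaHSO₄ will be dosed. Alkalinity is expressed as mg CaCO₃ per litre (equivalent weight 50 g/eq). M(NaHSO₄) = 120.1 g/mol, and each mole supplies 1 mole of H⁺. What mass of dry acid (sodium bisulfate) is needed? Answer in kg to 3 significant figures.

97.9 kg

Alkalinity to neutralize: (133 − 89) = 44 mg/L as CaCO₃ × 926,000 L = 40,740 g as CaCO₃.
Equivalents of H⁺ required: 40,740 ÷ 50 g/eq = 814.9 eq = 814.9 mol NaHSO₄.
Mass of NaHSO₄: 814.9 × 120.1 = 97,870 g.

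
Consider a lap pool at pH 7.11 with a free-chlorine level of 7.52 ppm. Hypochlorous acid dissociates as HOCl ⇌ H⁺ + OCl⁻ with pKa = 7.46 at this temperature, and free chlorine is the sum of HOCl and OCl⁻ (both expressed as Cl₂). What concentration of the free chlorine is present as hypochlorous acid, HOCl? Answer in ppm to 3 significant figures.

[OCl⁻]/[HOCl] = 10^(pH − pKa) = 10^(7.11 − 7.46) = 10^-0.35 = 0.4467.
Fraction as HOCl = 1 / (1 + 0.4467) = 0.6912.
HOCl = 0.6912 × 7.52 ppm = 5.198 ppm.

5.20 ppm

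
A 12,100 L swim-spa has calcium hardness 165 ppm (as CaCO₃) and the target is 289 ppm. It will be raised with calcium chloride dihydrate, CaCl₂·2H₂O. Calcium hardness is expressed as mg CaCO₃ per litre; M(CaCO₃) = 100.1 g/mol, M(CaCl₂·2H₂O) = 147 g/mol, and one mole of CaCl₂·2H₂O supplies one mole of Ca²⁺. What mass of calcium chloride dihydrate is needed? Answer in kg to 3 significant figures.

Hardness to add: (289 − 165) = 124 mg/L as CaCO₃ × 12,100 L = 1500 g as CaCO₃.
Moles of Ca²⁺ (1 mol Ca²⁺ ≡ 1 mol CaCO₃): 1500 / 100.1 g/mol = 14.99 mol.
Mass of CaCl₂·2H₂O: 14.99 × 147 = 2203 g.

2.20 kg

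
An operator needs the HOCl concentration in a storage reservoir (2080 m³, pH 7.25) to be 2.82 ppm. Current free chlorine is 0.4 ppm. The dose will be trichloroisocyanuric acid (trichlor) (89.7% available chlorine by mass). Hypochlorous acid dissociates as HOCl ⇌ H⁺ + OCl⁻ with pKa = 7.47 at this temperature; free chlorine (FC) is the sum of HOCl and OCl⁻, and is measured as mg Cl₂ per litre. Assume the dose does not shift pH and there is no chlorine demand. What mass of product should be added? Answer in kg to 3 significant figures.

Volume: 2080 m³ = 2,080,000 L.
[OCl⁻]/[HOCl] = 10^(pH − pKa) = 10^(7.25 − 7.47) = 0.6026; fraction as HOCl = 1/(1 + 0.6026) = 0.624.
Free chlorine required for 2.82 ppm HOCl: 2.82 / 0.624 = 4.519 ppm.
FC to add: 4.519 − 0.4 = 4.119 mg/L as Cl₂.
Cl₂ equivalent: 4.119 mg/L × 2,080,000 L = 8568 g.
Product at 89.7% available Cl: 8568 / 0.897 = 9552 g.

9.55 kg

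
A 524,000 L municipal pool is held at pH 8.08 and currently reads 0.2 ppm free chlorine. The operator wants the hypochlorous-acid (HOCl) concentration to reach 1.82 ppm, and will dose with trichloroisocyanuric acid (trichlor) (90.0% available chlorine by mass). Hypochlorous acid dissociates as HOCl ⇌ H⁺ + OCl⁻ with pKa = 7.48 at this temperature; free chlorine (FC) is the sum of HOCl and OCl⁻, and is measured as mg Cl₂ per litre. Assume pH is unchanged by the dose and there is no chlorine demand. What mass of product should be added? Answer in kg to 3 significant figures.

[OCl⁻]/[HOCl] = 10^(pH − pKa) = 10^(8.08 − 7.48) = 3.981; fraction as HOCl = 1/(1 + 3.981) = 0.2008.
Free chlorine required for 1.82 ppm HOCl: 1.82 / 0.2008 = 9.066 ppm.
FC to add: 9.066 − 0.2 = 8.866 mg/L as Cl₂.
Cl₂ equivalent: 8.866 mg/L × 524,000 L = 4646 g.
Product at 90.0% available Cl: 4646 / 0.9 = 5162 g.

5.16 kg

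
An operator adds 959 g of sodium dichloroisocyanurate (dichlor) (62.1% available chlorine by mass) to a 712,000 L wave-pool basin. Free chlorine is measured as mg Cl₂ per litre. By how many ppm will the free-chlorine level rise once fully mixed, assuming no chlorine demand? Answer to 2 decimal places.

0.84 ppm

Available chlorine delivered: 959 g × 0.621 = 595.5 g as Cl₂.
Concentration rise: 595.5 g / 712,000 L = 0.8364 mg/L = 0.84 ppm.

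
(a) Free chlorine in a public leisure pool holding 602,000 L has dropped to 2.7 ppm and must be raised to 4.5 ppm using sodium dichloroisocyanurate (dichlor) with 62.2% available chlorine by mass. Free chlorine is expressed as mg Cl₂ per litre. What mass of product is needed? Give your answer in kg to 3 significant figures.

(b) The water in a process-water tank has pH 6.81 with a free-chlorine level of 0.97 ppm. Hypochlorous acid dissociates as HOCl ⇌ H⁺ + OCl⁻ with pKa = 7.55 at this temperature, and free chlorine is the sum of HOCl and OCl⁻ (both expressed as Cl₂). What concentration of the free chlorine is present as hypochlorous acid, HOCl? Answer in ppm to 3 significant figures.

(a) 1.74 kg; (b) 0.821 ppm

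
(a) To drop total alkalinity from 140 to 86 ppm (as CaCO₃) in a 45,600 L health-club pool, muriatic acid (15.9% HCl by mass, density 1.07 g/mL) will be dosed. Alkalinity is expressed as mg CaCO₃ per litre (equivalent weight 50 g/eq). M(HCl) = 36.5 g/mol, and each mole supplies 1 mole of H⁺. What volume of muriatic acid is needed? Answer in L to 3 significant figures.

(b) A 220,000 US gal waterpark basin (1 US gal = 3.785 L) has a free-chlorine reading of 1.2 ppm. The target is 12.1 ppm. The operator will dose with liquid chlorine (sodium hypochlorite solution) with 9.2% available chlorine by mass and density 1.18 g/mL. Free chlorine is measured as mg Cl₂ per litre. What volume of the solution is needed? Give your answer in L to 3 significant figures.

(a) 10.6 L; (b) 83.6 L

(a) Alkalinity to neutralize: (140 − 86) = 54 mg/L as CaCO₃ × 45,600 L = 2462 g as CaCO₃.
(a) Equivalents of H⁺ required: 2462 ÷ 50 g/eq = 49.25 eq = 49.25 mol HCl.
(a) Mass of HCl: 49.25 × 36.5 = 1798 g.
(a) Mass of 15.9% solution: 1798 / 0.159 = 11,310 g.
(a) Volume: 11,310 g ÷ 1.07 g/mL = 10,570 mL.

(b) Volume: 220,000 US gal × 3.785 L/gal = 832,700 L.
(b) Chlorine deficit: 12.1 − 1.2 = 10.9 ppm = 10.9 mg/L as Cl₂.
(b) Cl₂ equivalent needed: 10.9 mg/L × 832,700 L = 9,076,000 mg = 9076 g.
(b) Product at 9.2% available chlorine: 9076 / 0.092 = 98,660 g.
(b) Volume at density 1.18 g/mL: 98,660 g ÷ 1.18 g/mL = 83,610 mL.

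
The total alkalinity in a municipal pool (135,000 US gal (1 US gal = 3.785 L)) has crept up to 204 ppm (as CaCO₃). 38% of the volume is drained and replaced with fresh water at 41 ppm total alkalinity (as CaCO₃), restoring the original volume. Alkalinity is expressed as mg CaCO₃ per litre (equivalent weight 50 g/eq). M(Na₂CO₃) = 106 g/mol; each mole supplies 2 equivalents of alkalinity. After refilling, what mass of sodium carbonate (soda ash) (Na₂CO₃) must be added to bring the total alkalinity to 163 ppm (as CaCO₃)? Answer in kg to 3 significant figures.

Volume: 135,000 US gal × 3.785 L/gal = 510,975 L.
After draining 38% and refilling: 204 × 0.62 + 41 × 0.38 = 142.06 ppm.
Deficit to target: 163 − 142.06 = 20.94 mg/L.
As CaCO₃: 20.94 mg/L × 510,975 L = 10,700 g; ÷ 50 g/eq ÷ 2 = 107 mol Na₂CO₃.
Mass: 107 × 106 = 11,340 g.

11.3 kg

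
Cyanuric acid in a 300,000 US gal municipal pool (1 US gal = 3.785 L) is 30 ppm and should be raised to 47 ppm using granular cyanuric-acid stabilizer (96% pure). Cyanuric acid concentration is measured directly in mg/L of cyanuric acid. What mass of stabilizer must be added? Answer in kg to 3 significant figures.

Volume: 300,000 US gal × 3.785 L/gal = 1,135,500 L.
CYA to add: (47 − 30) = 17 mg/L × 1,135,500 L = 19,300 g cyanuric acid.
At 96% purity: 19,300 / 0.96 = 20,110 g product.

20.1 kg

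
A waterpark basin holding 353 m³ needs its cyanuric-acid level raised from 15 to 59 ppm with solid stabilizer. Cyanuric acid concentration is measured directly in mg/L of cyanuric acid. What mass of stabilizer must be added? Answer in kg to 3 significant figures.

Volume: 353 m³ = 353,000 L.
CYA to add: (59 − 15) = 44 mg/L × 353,000 L = 15,530 g cyanuric acid.

15.5 kg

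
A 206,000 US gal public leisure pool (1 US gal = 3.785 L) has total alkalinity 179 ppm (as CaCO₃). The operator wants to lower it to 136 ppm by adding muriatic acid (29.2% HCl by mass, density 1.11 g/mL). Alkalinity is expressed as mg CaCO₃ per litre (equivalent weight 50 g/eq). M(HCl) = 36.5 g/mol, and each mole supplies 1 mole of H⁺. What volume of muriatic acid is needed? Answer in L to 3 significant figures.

75.5 L

Volume: 206,000 US gal × 3.785 L/gal = 779,710 L.
Alkalinity to neutralize: (179 − 136) = 43 mg/L as CaCO₃ × 779,710 L = 33,530 g as CaCO₃.
Equivalents of H⁺ required: 33,530 ÷ 50 g/eq = 670.6 eq = 670.6 mol HCl.
Mass of HCl: 670.6 × 36.5 = 24,480 g.
Mass of 29.2% solution: 24,480 / 0.292 = 83,820 g.
Volume: 83,820 g ÷ 1.11 g/mL = 75,510 mL.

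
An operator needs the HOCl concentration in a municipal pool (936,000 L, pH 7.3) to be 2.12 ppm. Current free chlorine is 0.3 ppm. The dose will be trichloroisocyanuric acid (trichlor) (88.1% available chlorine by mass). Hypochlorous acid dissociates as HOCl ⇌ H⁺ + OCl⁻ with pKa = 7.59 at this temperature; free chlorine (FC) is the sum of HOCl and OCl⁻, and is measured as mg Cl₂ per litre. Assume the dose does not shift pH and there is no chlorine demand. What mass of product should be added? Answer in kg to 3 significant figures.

3.09 kg

[OCl⁻]/[HOCl] = 10^(pH − pKa) = 10^(7.3 − 7.59) = 0.5129; fraction as HOCl = 1/(1 + 0.5129) = 0.661.
Free chlorine required for 2.12 ppm HOCl: 2.12 / 0.661 = 3.207 ppm.
FC to add: 3.207 − 0.3 = 2.907 mg/L as Cl₂.
Cl₂ equivalent: 2.907 mg/L × 936,000 L = 2721 g.
Product at 88.1% available Cl: 2721 / 0.881 = 3089 g.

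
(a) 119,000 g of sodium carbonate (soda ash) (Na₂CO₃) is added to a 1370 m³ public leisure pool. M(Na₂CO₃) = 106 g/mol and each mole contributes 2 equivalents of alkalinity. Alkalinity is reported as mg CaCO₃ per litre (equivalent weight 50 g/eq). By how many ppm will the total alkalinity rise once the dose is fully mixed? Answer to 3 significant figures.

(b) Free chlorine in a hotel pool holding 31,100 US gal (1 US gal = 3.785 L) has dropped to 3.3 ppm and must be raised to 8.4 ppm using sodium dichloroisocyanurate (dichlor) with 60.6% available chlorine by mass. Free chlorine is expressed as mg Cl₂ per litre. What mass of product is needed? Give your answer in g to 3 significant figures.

(a) 81.9 ppm; (b) 991 g

(a) Volume: 1370 m³ = 1,370,000 L.
(a) Moles of Na₂CO₃: 119,000 g ÷ 106 g/mol = 1123 mol → 2245 eq of alkalinity.
(a) As CaCO₃: 2245 eq × 50 g/eq = 112,300 g.
(a) Rise: 112,300 g / 1,370,000 L × 1000 = 81.94 mg/L.

(b) Volume: 31,100 US gal × 3.785 L/gal = 117,714 L.
(b) Chlorine deficit: 8.4 − 3.3 = 5.1 ppm = 5.1 mg/L as Cl₂.
(b) Cl₂ equivalent needed: 5.1 mg/L × 117,714 L = 600,300 mg = 600.3 g.
(b) Product at 60.6% available chlorine: 600.3 / 0.606 = 990.7 g.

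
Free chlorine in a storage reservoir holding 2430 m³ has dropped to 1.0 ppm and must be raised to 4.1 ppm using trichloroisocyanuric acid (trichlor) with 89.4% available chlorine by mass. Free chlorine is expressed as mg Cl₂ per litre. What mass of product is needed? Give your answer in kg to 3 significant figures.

8.43 kg

Volume: 2430 m³ = 2,430,000 L.
Chlorine deficit: 4.1 − 1.0 = 3.1 ppm = 3.1 mg/L as Cl₂.
Cl₂ equivalent needed: 3.1 mg/L × 2,430,000 L = 7,533,000 mg = 7533 g.
Product at 89.4% available chlorine: 7533 / 0.894 = 8426 g.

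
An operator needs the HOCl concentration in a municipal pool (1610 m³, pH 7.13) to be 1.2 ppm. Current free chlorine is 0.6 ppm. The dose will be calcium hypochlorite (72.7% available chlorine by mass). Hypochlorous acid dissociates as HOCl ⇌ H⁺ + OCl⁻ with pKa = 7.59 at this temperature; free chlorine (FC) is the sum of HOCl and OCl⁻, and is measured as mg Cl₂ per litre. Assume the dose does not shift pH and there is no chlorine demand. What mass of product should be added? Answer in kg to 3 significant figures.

2.25 kg

Volume: 1610 m³ = 1,610,000 L.
[OCl⁻]/[HOCl] = 10^(pH − pKa) = 10^(7.13 − 7.59) = 0.3467; fraction as HOCl = 1/(1 + 0.3467) = 0.7425.
Free chlorine required for 1.2 ppm HOCl: 1.2 / 0.7425 = 1.616 ppm.
FC to add: 1.616 − 0.6 = 1.016 mg/L as Cl₂.
Cl₂ equivalent: 1.016 mg/L × 1,610,000 L = 1636 g.
Product at 72.7% available Cl: 1636 / 0.727 = 2250 g.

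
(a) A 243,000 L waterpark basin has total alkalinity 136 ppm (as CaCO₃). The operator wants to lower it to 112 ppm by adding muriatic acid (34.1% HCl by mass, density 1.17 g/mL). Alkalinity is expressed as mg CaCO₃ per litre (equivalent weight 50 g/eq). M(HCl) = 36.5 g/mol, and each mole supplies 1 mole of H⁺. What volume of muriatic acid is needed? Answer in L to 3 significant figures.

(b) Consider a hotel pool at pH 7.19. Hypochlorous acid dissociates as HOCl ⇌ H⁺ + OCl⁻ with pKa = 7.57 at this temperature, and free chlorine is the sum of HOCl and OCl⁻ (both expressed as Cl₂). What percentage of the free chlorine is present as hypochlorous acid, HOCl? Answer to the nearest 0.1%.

(a) 10.7 L; (b) 70.6%

(a) Alkalinity to neutralize: (136 − 112) = 24 mg/L as CaCO₃ × 243,000 L = 5832 g as CaCO₃.
(a) Equivalents of H⁺ required: 5832 ÷ 50 g/eq = 116.6 eq = 116.6 mol HCl.
(a) Mass of HCl: 116.6 × 36.5 = 4257 g.
(a) Mass of 34.1% solution: 4257 / 0.341 = 12,480 g.
(a) Volume: 12,480 g ÷ 1.17 g/mL = 10,670 mL.

(b) [OCl⁻]/[HOCl] = 10^(pH − pKa) = 10^(7.19 − 7.57) = 10^-0.38 = 0.4169.
(b) Fraction as HOCl = 1 / (1 + 0.4169) = 0.7058.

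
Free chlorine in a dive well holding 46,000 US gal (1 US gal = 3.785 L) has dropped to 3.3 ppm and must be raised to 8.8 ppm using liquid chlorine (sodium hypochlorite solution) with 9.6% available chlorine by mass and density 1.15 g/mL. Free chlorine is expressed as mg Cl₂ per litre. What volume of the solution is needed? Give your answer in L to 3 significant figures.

8.67 L

Volume: 46,000 US gal × 3.785 L/gal = 174,110 L.
Chlorine deficit: 8.8 − 3.3 = 5.5 ppm = 5.5 mg/L as Cl₂.
Cl₂ equivalent needed: 5.5 mg/L × 174,110 L = 957,600 mg = 957.6 g.
Product at 9.6% available chlorine: 957.6 / 0.096 = 9975 g.
Volume at density 1.15 g/mL: 9975 g ÷ 1.15 g/mL = 8674 mL.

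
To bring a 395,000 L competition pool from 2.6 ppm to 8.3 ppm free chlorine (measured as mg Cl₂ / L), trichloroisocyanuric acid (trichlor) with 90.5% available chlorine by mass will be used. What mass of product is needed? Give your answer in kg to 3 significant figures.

2.49 kg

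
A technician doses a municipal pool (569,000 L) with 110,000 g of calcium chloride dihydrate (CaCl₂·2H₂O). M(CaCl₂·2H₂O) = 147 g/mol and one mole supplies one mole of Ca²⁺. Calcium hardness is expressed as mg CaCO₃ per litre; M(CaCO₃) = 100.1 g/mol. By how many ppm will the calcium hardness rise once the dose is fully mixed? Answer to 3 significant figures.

Moles of Ca²⁺: 110,000 g ÷ 147 g/mol = 748.3 mol.
As CaCO₃: 748.3 mol × 100.1 g/mol = 74,900 g.
Rise: 74,900 g / 569,000 L × 1000 = 131.6 mg/L.

132 ppm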